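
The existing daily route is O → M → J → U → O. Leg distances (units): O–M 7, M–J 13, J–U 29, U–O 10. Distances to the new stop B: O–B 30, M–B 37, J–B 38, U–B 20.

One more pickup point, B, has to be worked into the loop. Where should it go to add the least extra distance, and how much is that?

Insertion cost between consecutive stops i–j is d(i,B) + d(B,j) − d(i,j):
  between O and M: 30 + 37 − 7 = 60
  between M and J: 37 + 38 − 13 = 62
  between J and U: 38 + 20 − 29 = 29
  between U and O: 20 + 30 − 10 = 40
Cheapest insertion is between J and U, adding 29.
New total = 59 + 29 = 88.

Minimum extra distance: 29, inserting B between J and U.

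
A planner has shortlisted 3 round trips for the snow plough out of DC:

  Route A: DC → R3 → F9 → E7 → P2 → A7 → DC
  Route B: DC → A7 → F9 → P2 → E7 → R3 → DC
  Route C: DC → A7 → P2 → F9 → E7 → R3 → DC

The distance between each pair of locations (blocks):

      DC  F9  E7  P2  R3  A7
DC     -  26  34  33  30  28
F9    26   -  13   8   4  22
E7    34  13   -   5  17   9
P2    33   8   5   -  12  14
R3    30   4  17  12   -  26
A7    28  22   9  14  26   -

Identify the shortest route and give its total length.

94 blocks — Route A is the shortest.

Route A: 30 + 4 + 13 + 5 + 14 + 28 = 94
Route B: 28 + 22 + 8 + 5 + 17 + 30 = 110
Route C: 28 + 14 + 8 + 13 + 17 + 30 = 110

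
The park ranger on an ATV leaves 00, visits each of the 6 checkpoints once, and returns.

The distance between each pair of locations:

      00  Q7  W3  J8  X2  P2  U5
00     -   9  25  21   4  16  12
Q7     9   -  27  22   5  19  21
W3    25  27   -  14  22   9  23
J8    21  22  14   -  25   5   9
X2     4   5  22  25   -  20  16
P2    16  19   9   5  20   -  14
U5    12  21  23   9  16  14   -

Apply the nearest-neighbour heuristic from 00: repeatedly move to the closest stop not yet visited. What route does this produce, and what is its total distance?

At 00 the remaining stops are X2 4, Q7 9, U5 12, P2 16, J8 21, W3 25; go to X2.
At X2 the remaining stops are Q7 5, U5 16, P2 20, W3 22, J8 25; go to Q7.
At Q7 the remaining stops are P2 19, U5 21, J8 22, W3 27; go to P2.
At P2 the remaining stops are J8 5, W3 9, U5 14; go to J8.
At J8 the remaining stops are U5 9, W3 14; go to U5.
At U5 the remaining stops are W3 23; go to W3.
Return W3→00: 25.
Total = 4 + 5 + 19 + 5 + 9 + 23 + 25 = 90.

90 along 00 → X2 → Q7 → P2 → J8 → U5 → W3 → 00.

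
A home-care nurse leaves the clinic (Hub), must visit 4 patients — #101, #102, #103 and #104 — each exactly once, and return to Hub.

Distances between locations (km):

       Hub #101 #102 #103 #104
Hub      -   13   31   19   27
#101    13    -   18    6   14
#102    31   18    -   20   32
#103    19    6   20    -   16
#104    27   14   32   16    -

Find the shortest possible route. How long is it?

94 km — the shortest possible round trip.

There are 12 distinct closed tours to check (reversals are equivalent).
Hub→#101→#102→#103→#104→Hub: 13+18+20+16+27 = 94
Hub→#101→#102→#104→#103→Hub: 13+18+32+16+19 = 98
Hub→#101→#103→#102→#104→Hub: 13+6+20+32+27 = 98
Hub→#101→#103→#104→#102→Hub: 13+6+16+32+31 = 98
Hub→#101→#104→#102→#103→Hub: 13+14+32+20+19 = 98
Hub→#101→#104→#103→#102→Hub: 13+14+16+20+31 = 94
Hub→#102→#101→#103→#104→Hub: 31+18+6+16+27 = 98
Hub→#102→#101→#104→#103→Hub: 31+18+14+16+19 = 98
Hub→#102→#103→#101→#104→Hub: 31+20+6+14+27 = 98
Hub→#102→#104→#101→#103→Hub: 31+32+14+6+19 = 102
Hub→#103→#101→#102→#104→Hub: 19+6+18+32+27 = 102
Hub→#103→#102→#101→#104→Hub: 19+20+18+14+27 = 98
The minimum is 94.
One optimal route: Hub → #101 → #102 → #103 → #104 → Hub (or its reverse).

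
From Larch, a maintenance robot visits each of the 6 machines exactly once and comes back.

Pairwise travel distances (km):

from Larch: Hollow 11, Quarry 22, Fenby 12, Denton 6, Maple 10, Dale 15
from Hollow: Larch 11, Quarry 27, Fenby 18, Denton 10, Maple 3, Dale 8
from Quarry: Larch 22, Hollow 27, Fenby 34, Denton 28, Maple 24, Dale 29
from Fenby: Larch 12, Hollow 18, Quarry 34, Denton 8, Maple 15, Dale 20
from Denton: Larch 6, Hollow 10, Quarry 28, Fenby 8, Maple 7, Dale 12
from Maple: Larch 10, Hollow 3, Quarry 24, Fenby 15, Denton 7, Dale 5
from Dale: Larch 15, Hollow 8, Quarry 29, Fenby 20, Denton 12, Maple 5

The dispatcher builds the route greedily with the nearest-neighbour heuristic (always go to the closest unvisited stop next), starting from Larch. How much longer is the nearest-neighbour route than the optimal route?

The nearest-neighbour route is 11 km longer than optimal.

Larch: Denton=6, Maple=10, Hollow=11, Fenby=12, Dale=15, Quarry=22 ⇒ Denton
Denton: Maple=7, Fenby=8, Hollow=10, Dale=12, Quarry=28 ⇒ Maple
Maple: Hollow=3, Dale=5, Fenby=15, Quarry=24 ⇒ Hollow
Hollow: Dale=8, Fenby=18, Quarry=27 ⇒ Dale
Dale: Fenby=20, Quarry=29 ⇒ Fenby
Fenby: Quarry=34 ⇒ Quarry
NN route Larch → Denton → Maple → Hollow → Dale → Fenby → Quarry → Larch costs 100.
Optimal: Larch → Quarry → Hollow → Maple → Dale → Denton → Fenby → Larch costs 89 (by enumerating all 360 distinct tours).
Excess = 100 − 89 = 11.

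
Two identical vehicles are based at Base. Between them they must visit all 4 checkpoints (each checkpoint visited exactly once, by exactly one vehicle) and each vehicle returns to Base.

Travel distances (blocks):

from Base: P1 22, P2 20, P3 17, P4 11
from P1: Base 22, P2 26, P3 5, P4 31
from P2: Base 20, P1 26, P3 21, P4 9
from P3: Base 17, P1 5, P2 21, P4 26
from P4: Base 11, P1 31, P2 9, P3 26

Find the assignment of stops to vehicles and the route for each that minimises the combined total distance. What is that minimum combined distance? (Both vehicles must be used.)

Check every non-empty split of the stops between the two vehicles; for each half take its own optimal tour:
  {P1} + {P2, P3, P4}: 44 + 58 = 102
  {P2} + {P1, P3, P4}: 40 + 64 = 104
  {P1, P2} + {P3, P4}: 68 + 54 = 122
  {P3} + {P1, P2, P4}: 34 + 68 = 102
  {P1, P3} + {P2, P4}: 44 + 40 = 84
  {P2, P3} + {P1, P4}: 58 + 64 = 122
  … (7 splits in total)
Best: vehicle 1 Base → P1 → P3 → Base = 44; vehicle 2 Base → P2 → P4 → Base = 40; combined 84.

Minimum combined distance: 84 blocks.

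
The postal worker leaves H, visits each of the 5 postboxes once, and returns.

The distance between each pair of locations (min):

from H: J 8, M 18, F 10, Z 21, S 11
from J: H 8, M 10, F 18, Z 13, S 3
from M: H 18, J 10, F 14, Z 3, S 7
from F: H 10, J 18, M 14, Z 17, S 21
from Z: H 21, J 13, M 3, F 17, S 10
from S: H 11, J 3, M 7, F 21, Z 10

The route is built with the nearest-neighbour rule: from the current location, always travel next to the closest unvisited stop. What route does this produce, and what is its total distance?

H → [J:8 / F:10 / S:11 / M:18 / Z:21] → J (8)
J → [S:3 / M:10 / Z:13 / F:18] → S (3)
S → [M:7 / Z:10 / F:21] → M (7)
M → [Z:3 / F:14] → Z (3)
Z → [F:17] → F (17)
Return F→H: 10.
Total = 8 + 3 + 7 + 3 + 17 + 10 = 48.

Nearest-neighbour total = 48 min; route H → J → S → M → Z → F → H.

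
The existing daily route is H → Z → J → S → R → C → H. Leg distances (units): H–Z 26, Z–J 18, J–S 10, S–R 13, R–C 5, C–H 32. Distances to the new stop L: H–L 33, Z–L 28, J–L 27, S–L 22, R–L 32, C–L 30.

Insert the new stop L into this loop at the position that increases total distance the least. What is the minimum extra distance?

Adding 31 by placing L on the C–H leg.

Insertion cost between consecutive stops i–j is d(i,L) + d(L,j) − d(i,j):
  between H and Z: 33 + 28 − 26 = 35
  between Z and J: 28 + 27 − 18 = 37
  between J and S: 27 + 22 − 10 = 39
  between S and R: 22 + 32 − 13 = 41
  between R and C: 32 + 30 − 5 = 57
  between C and H: 30 + 33 − 32 = 31
Cheapest insertion is between C and H, adding 31.
New total = 104 + 31 = 135.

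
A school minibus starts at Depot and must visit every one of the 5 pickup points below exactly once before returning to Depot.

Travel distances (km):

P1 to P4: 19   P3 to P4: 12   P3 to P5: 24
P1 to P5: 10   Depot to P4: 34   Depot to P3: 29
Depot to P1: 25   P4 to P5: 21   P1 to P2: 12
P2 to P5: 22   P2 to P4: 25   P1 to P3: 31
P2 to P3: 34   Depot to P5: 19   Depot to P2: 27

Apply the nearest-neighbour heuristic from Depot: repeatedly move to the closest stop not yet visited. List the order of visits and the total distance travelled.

From Depot: distances to unvisited — P5=19, P1=25, P2=27, P3=29, P4=34. Nearest is P5 (19).
From P5: distances to unvisited — P1=10, P4=21, P2=22, P3=24. Nearest is P1 (10).
From P1: distances to unvisited — P2=12, P4=19, P3=31. Nearest is P2 (12).
From P2: distances to unvisited — P4=25, P3=34. Nearest is P4 (25).
From P4: distances to unvisited — P3=12. Nearest is P3 (12).
Return P3→Depot: 29.
Total = 19 + 10 + 12 + 25 + 12 + 29 = 107.

107 km along Depot → P5 → P1 → P2 → P4 → P3 → Depot.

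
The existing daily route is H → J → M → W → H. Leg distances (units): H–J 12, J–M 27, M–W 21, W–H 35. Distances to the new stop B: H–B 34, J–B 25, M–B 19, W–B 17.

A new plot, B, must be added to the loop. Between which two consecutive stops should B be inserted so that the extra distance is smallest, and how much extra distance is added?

+15 — insert B between M and W.

Insertion cost between consecutive stops i–j is d(i,B) + d(B,j) − d(i,j):
  between H and J: 34 + 25 − 12 = 47
  between J and M: 25 + 19 − 27 = 17
  between M and W: 19 + 17 − 21 = 15
  between W and H: 17 + 34 − 35 = 16
Cheapest insertion is between M and W, adding 15.
New total = 95 + 15 = 110.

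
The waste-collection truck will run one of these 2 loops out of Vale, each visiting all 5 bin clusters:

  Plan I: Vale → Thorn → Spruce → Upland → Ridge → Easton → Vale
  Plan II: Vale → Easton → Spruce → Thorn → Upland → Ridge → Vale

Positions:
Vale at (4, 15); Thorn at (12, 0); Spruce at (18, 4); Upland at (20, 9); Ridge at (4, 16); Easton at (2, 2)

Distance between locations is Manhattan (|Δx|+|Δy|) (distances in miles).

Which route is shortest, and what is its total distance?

Plan I: 23 + 10 + 7 + 23 + 16 + 15 = 94
Plan II: 15 + 18 + 10 + 17 + 23 + 1 = 84

84 miles — Plan II is the shortest.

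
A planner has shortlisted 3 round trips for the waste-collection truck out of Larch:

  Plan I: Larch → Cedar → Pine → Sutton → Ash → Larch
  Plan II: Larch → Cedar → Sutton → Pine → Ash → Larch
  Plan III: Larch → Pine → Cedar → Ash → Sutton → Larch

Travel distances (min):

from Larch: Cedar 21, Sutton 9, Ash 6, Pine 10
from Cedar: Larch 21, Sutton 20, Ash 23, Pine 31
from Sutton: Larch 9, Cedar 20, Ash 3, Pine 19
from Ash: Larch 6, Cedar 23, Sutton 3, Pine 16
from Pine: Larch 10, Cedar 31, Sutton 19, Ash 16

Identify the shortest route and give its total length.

Shortest is Plan III, total 76 min.

Plan I: 21 + 31 + 19 + 3 + 6 = 80
Plan II: 21 + 20 + 19 + 16 + 6 = 82
Plan III: 10 + 31 + 23 + 3 + 9 = 76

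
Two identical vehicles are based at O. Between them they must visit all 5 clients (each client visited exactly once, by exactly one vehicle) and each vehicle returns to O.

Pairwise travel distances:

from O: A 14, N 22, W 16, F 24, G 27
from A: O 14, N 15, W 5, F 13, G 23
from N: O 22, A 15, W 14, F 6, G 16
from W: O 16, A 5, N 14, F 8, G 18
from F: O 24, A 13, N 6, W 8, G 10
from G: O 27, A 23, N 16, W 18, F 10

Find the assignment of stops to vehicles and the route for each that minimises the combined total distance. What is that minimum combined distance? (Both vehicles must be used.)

There are 2^4 − 1 = 15 ways to divide the 5 stops into two non-empty groups. For each, the best each vehicle can do is its own shortest tour through its group:
  {A} + {N, W, F, G}: 28 + 72 = 100
  {N} + {A, W, F, G}: 44 + 64 = 108
  {A, N} + {W, F, G}: 51 + 61 = 112
  {W} + {A, N, F, G}: 32 + 72 = 104
  {A, W} + {N, F, G}: 35 + 65 = 100
  {N, W} + {A, F, G}: 52 + 64 = 116
  … (15 splits in total)
Best: vehicle 1 O → A → O = 28; vehicle 2 O → N → F → G → W → O = 72; combined 100.

Minimum combined distance: 100.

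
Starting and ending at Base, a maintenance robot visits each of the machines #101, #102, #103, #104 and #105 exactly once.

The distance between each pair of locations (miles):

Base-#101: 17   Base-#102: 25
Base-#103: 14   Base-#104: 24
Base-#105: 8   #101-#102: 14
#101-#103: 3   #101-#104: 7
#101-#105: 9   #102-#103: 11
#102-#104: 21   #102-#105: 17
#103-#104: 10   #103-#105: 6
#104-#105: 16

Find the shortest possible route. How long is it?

70 miles — the shortest possible round trip.

There are 60 distinct closed tours to check (reversals are equivalent).
Base→#101→#102→#103→#104→#105→Base: 17+14+11+10+16+8 = 76
Base→#101→#102→#103→#105→#104→Base: 17+14+11+6+16+24 = 88
Base→#101→#102→#104→#103→#105→Base: 17+14+21+10+6+8 = 76
Base→#101→#102→#104→#105→#103→Base: 17+14+21+16+6+14 = 88
Base→#101→#102→#105→#103→#104→Base: 17+14+17+6+10+24 = 88
Base→#101→#102→#105→#104→#103→Base: 17+14+17+16+10+14 = 88
Base→#101→#103→#102→#104→#105→Base: 17+3+11+21+16+8 = 76
Base→#101→#103→#102→#105→#104→Base: 17+3+11+17+16+24 = 88
Base→#101→#103→#104→#102→#105→Base: 17+3+10+21+17+8 = 76
Base→#101→#103→#104→#105→#102→Base: 17+3+10+16+17+25 = 88
Base→#101→#103→#105→#102→#104→Base: 17+3+6+17+21+24 = 88
Base→#101→#103→#105→#104→#102→Base: 17+3+6+16+21+25 = 88
Base→#101→#104→#102→#103→#105→Base: 17+7+21+11+6+8 = 70
Base→#101→#104→#102→#105→#103→Base: 17+7+21+17+6+14 = 82
… (46 more)
The minimum is 70.
One optimal route: Base → #101 → #104 → #102 → #103 → #105 → Base (or its reverse).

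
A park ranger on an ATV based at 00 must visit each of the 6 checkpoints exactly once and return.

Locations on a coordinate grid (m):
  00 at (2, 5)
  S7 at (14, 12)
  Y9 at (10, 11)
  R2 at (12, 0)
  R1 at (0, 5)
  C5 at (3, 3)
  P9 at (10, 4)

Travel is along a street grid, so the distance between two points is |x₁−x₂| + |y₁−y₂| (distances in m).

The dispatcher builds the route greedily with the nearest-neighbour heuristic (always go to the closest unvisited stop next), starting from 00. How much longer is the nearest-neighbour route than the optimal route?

00: R1=2, C5=3, P9=9, Y9=14, R2=15, S7=19 ⇒ R1
R1: C5=5, P9=11, Y9=16, R2=17, S7=21 ⇒ C5
C5: P9=8, R2=12, Y9=15, S7=20 ⇒ P9
P9: R2=6, Y9=7, S7=12 ⇒ R2
R2: Y9=13, S7=14 ⇒ Y9
Y9: S7=5 ⇒ S7
NN route 00 → R1 → C5 → P9 → R2 → Y9 → S7 → 00 costs 58.
Optimal: 00 → Y9 → S7 → R2 → P9 → C5 → R1 → 00 costs 54 (by enumerating all 360 distinct tours).
Excess = 58 − 54 = 4.

4 m longer than the optimal tour.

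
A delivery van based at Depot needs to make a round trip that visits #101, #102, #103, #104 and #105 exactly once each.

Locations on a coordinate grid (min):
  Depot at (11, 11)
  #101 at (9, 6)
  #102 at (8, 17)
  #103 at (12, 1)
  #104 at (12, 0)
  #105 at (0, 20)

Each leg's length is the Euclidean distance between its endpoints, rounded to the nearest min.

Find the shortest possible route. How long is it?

Depot→#101→#102→#103→#104→#105→Depot: 5+11+16+1+23+14 = 70
Depot→#101→#102→#103→#105→#104→Depot: 5+11+16+22+23+11 = 88
Depot→#101→#102→#104→#103→#105→Depot: 5+11+17+1+22+14 = 70
Depot→#101→#102→#104→#105→#103→Depot: 5+11+17+23+22+10 = 88
Depot→#101→#102→#105→#103→#104→Depot: 5+11+9+22+1+11 = 59
Depot→#101→#102→#105→#104→#103→Depot: 5+11+9+23+1+10 = 59
Depot→#101→#103→#102→#104→#105→Depot: 5+6+16+17+23+14 = 81
Depot→#101→#103→#102→#105→#104→Depot: 5+6+16+9+23+11 = 70
Depot→#101→#103→#104→#102→#105→Depot: 5+6+1+17+9+14 = 52
Depot→#101→#103→#104→#105→#102→Depot: 5+6+1+23+9+7 = 51
Depot→#101→#103→#105→#102→#104→Depot: 5+6+22+9+17+11 = 70
Depot→#101→#103→#105→#104→#102→Depot: 5+6+22+23+17+7 = 80
Depot→#101→#104→#102→#103→#105→Depot: 5+7+17+16+22+14 = 81
Depot→#101→#104→#102→#105→#103→Depot: 5+7+17+9+22+10 = 70
… (46 more)
The minimum is 51.
One optimal route: Depot → #101 → #103 → #104 → #105 → #102 → Depot (or its reverse).

51 min — the shortest possible round trip.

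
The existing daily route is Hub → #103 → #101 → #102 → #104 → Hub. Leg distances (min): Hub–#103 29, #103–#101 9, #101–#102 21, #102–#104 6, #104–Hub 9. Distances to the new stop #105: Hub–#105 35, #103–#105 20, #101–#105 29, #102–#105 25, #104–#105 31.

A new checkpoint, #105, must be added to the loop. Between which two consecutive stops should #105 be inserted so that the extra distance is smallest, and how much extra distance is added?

Insertion cost between consecutive stops i–j is d(i,#105) + d(#105,j) − d(i,j):
  between Hub and #103: 35 + 20 − 29 = 26
  between #103 and #101: 20 + 29 − 9 = 40
  between #101 and #102: 29 + 25 − 21 = 33
  between #102 and #104: 25 + 31 − 6 = 50
  between #104 and Hub: 31 + 35 − 9 = 57
Cheapest insertion is between Hub and #103, adding 26.
New total = 74 + 26 = 100.

+26 min — insert #105 between Hub and #103.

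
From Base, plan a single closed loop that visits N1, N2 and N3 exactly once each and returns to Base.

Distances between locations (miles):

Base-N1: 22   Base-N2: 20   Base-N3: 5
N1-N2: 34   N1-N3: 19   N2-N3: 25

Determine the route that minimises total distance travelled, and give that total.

Shortest round trip = 78 miles.

There are 3 distinct closed tours to check (reversals are equivalent).
Base→N1→N2→N3→Base: 22+34+25+5 = 86
Base→N1→N3→N2→Base: 22+19+25+20 = 86
Base→N2→N1→N3→Base: 20+34+19+5 = 78
The minimum is 78.
One optimal route: Base → N2 → N1 → N3 → Base (or its reverse).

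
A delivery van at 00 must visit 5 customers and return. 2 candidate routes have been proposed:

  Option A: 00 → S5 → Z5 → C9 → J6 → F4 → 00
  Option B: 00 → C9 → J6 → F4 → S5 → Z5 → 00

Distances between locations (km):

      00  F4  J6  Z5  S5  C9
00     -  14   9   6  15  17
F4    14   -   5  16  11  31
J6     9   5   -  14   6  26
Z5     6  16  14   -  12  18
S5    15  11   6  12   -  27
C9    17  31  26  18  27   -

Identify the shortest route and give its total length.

Shortest is Option B, total 77 km.

Option A: 15 + 12 + 18 + 26 + 5 + 14 = 90
Option B: 17 + 26 + 5 + 11 + 12 + 6 = 77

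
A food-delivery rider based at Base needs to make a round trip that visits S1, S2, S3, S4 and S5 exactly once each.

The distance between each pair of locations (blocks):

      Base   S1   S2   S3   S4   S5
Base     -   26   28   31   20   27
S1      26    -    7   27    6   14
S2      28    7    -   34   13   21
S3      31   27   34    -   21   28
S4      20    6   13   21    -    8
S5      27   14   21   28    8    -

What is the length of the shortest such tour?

With 5 stops there are 5!/2 = 60 distinct round trips (a route and its reverse cost the same).
Base - S1 - S2 - S3 - S4 - S5 - Base: 26+7+34+21+8+27 = 123
Base - S1 - S2 - S3 - S5 - S4 - Base: 26+7+34+28+8+20 = 123
Base - S1 - S2 - S4 - S3 - S5 - Base: 26+7+13+21+28+27 = 122
Base - S1 - S2 - S4 - S5 - S3 - Base: 26+7+13+8+28+31 = 113
Base - S1 - S2 - S5 - S3 - S4 - Base: 26+7+21+28+21+20 = 123
Base - S1 - S2 - S5 - S4 - S3 - Base: 26+7+21+8+21+31 = 114
Base - S1 - S3 - S2 - S4 - S5 - Base: 26+27+34+13+8+27 = 135
Base - S1 - S3 - S2 - S5 - S4 - Base: 26+27+34+21+8+20 = 136
Base - S1 - S3 - S4 - S2 - S5 - Base: 26+27+21+13+21+27 = 135
Base - S1 - S3 - S4 - S5 - S2 - Base: 26+27+21+8+21+28 = 131
Base - S1 - S3 - S5 - S2 - S4 - Base: 26+27+28+21+13+20 = 135
Base - S1 - S3 - S5 - S4 - S2 - Base: 26+27+28+8+13+28 = 130
Base - S1 - S4 - S2 - S3 - S5 - Base: 26+6+13+34+28+27 = 134
Base - S1 - S4 - S2 - S5 - S3 - Base: 26+6+13+21+28+31 = 125
… (46 more)
Base - S2 - S1 - S4 - S5 - S3 - Base: 28+7+6+8+28+31 = 108  ← best
The minimum is 108.
One optimal route: Base → S2 → S1 → S4 → S5 → S3 → Base (or its reverse).

Minimum total distance: 108 blocks.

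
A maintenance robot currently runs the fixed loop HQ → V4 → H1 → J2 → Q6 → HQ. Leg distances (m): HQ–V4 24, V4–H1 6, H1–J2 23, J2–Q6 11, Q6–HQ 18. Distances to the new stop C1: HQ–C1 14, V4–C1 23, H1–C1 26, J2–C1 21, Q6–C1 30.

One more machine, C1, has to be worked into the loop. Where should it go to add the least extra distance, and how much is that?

Adding 13 m by placing C1 on the HQ–V4 leg.

Insertion cost between consecutive stops i–j is d(i,C1) + d(C1,j) − d(i,j):
  between HQ and V4: 14 + 23 − 24 = 13
  between V4 and H1: 23 + 26 − 6 = 43
  between H1 and J2: 26 + 21 − 23 = 24
  between J2 and Q6: 21 + 30 − 11 = 40
  between Q6 and HQ: 30 + 14 − 18 = 26
Cheapest insertion is between HQ and V4, adding 13.
New total = 82 + 13 = 95.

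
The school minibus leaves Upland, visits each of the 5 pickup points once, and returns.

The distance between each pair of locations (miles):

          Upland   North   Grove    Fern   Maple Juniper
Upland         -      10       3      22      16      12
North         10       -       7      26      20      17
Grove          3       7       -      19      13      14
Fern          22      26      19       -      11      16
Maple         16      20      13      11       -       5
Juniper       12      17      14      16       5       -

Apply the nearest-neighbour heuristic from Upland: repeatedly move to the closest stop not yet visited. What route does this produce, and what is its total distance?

From Upland: distances to unvisited — Grove=3, North=10, Juniper=12, Maple=16, Fern=22. Nearest is Grove (3).
From Grove: distances to unvisited — North=7, Maple=13, Juniper=14, Fern=19. Nearest is North (7).
From North: distances to unvisited — Juniper=17, Maple=20, Fern=26. Nearest is Juniper (17).
From Juniper: distances to unvisited — Maple=5, Fern=16. Nearest is Maple (5).
From Maple: distances to unvisited — Fern=11. Nearest is Fern (11).
Return Fern→Upland: 22.
Total = 3 + 7 + 17 + 5 + 11 + 22 = 65.

Total distance 65 miles via the nearest-neighbour route Upland → Grove → North → Juniper → Maple → Fern → Upland.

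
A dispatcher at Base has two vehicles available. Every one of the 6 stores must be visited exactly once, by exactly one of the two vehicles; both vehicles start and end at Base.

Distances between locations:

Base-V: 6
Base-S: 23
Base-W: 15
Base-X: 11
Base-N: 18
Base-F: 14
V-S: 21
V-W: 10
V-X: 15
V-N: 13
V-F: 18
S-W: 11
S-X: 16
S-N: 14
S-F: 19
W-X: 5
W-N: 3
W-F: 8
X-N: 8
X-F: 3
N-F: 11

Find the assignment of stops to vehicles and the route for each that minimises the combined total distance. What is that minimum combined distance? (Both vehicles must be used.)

Try each way of splitting the stops between the two vehicles (each non-empty) and, for each split, find the best tour for each vehicle:
  {V} + {S, W, X, N, F}: 12 + 62 = 74
  {S} + {V, W, X, N, F}: 46 + 44 = 90
  {V, S} + {W, X, N, F}: 50 + 43 = 93
  {W} + {V, S, X, N, F}: 30 + 66 = 96
  {V, W} + {S, X, N, F}: 31 + 62 = 93
  {S, W} + {V, X, N, F}: 49 + 44 = 93
  … (31 splits in total)
Best: vehicle 1 Base → V → Base = 12; vehicle 2 Base → S → W → N → X → F → Base = 62; combined 74.

74 — the smallest possible combined total.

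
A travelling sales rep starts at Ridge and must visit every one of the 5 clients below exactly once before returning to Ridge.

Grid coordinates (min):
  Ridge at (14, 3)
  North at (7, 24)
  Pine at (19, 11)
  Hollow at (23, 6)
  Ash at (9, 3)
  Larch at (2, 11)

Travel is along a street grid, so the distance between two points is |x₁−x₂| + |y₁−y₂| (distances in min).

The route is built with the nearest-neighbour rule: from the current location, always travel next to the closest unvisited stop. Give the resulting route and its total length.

Nearest-neighbour total = 108 min; route Ridge → Ash → Larch → Pine → Hollow → North → Ridge.

From Ridge: distances to unvisited — Ash=5, Hollow=12, Pine=13, Larch=20, North=28. Nearest is Ash (5).
From Ash: distances to unvisited — Larch=15, Hollow=17, Pine=18, North=23. Nearest is Larch (15).
From Larch: distances to unvisited — Pine=17, North=18, Hollow=26. Nearest is Pine (17).
From Pine: distances to unvisited — Hollow=9, North=25. Nearest is Hollow (9).
From Hollow: distances to unvisited — North=34. Nearest is North (34).
Return North→Ridge: 28.
Total = 5 + 15 + 17 + 9 + 34 + 28 = 108.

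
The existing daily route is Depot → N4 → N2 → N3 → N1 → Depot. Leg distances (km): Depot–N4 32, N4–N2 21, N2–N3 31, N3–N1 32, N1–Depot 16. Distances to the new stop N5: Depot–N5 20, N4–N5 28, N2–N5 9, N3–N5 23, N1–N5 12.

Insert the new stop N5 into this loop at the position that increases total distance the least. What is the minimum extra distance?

+1 km — insert N5 between N2 and N3.

Insertion cost between consecutive stops i–j is d(i,N5) + d(N5,j) − d(i,j):
  between Depot and N4: 20 + 28 − 32 = 16
  between N4 and N2: 28 + 9 − 21 = 16
  between N2 and N3: 9 + 23 − 31 = 1
  between N3 and N1: 23 + 12 − 32 = 3
  between N1 and Depot: 12 + 20 − 16 = 16
Cheapest insertion is between N2 and N3, adding 1.
New total = 132 + 1 = 133.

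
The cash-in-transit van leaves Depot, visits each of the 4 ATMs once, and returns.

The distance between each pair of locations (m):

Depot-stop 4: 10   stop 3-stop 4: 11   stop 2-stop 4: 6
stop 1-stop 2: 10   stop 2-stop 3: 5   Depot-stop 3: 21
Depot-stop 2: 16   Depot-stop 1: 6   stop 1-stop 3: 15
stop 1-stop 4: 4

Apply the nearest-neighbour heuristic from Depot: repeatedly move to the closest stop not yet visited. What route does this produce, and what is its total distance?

42 m along Depot → stop 1 → stop 4 → stop 2 → stop 3 → Depot.

From Depot: distances to unvisited — stop 1=6, stop 4=10, stop 2=16, stop 3=21. Nearest is stop 1 (6).
From stop 1: distances to unvisited — stop 4=4, stop 2=10, stop 3=15. Nearest is stop 4 (4).
From stop 4: distances to unvisited — stop 2=6, stop 3=11. Nearest is stop 2 (6).
From stop 2: distances to unvisited — stop 3=5. Nearest is stop 3 (5).
Return stop 3→Depot: 21.
Total = 6 + 4 + 6 + 5 + 21 = 42.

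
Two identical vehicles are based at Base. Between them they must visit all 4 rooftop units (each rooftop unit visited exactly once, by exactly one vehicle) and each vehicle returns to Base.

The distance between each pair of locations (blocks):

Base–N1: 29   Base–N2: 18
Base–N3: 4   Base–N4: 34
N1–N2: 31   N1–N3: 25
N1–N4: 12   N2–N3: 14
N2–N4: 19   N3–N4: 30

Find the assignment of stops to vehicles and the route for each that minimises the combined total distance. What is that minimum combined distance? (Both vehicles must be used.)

Minimum combined distance: 86 blocks.

There are 2^3 − 1 = 7 ways to divide the 4 stops into two non-empty groups. For each, the best each vehicle can do is its own shortest tour through its group:
  {N1} + {N2, N3, N4}: 58 + 71 = 129
  {N2} + {N1, N3, N4}: 36 + 75 = 111
  {N1, N2} + {N3, N4}: 78 + 68 = 146
  {N3} + {N1, N2, N4}: 8 + 78 = 86
  {N1, N3} + {N2, N4}: 58 + 71 = 129
  {N2, N3} + {N1, N4}: 36 + 75 = 111
  … (7 splits in total)
Best: vehicle 1 Base → N3 → Base = 8; vehicle 2 Base → N1 → N4 → N2 → Base = 78; combined 86.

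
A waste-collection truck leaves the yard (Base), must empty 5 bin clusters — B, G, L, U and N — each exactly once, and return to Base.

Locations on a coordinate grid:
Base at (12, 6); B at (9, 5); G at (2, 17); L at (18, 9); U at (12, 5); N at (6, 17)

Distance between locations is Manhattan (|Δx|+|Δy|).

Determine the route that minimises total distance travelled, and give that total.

Minimum total distance: 56.

There are 60 distinct closed tours to check (reversals are equivalent).
Base-B-G-L-U-N-Base: 4+19+24+10+18+17 = 92
Base-B-G-L-N-U-Base: 4+19+24+20+18+1 = 86
Base-B-G-U-L-N-Base: 4+19+22+10+20+17 = 92
Base-B-G-U-N-L-Base: 4+19+22+18+20+9 = 92
Base-B-G-N-L-U-Base: 4+19+4+20+10+1 = 58
Base-B-G-N-U-L-Base: 4+19+4+18+10+9 = 64
Base-B-L-G-U-N-Base: 4+13+24+22+18+17 = 98
Base-B-L-G-N-U-Base: 4+13+24+4+18+1 = 64
Base-B-L-U-G-N-Base: 4+13+10+22+4+17 = 70
Base-B-L-U-N-G-Base: 4+13+10+18+4+21 = 70
Base-B-L-N-G-U-Base: 4+13+20+4+22+1 = 64
Base-B-L-N-U-G-Base: 4+13+20+18+22+21 = 98
Base-B-U-G-L-N-Base: 4+3+22+24+20+17 = 90
Base-B-U-G-N-L-Base: 4+3+22+4+20+9 = 62
… (46 more)
Base-L-G-N-B-U-Base: 9+24+4+15+3+1 = 56  ← best
The minimum is 56.
One optimal route: Base → L → G → N → B → U → Base (or its reverse).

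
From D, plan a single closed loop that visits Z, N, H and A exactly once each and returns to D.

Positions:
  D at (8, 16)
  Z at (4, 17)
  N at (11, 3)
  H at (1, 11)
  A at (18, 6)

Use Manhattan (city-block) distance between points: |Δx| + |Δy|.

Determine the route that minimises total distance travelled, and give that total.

Shortest round trip = 62.

There are 12 distinct closed tours to check (reversals are equivalent).
D→Z→N→H→A→D: 5+21+18+22+20 = 86
D→Z→N→A→H→D: 5+21+10+22+12 = 70
D→Z→H→N→A→D: 5+9+18+10+20 = 62
D→Z→H→A→N→D: 5+9+22+10+16 = 62
D→Z→A→N→H→D: 5+25+10+18+12 = 70
D→Z→A→H→N→D: 5+25+22+18+16 = 86
D→N→Z→H→A→D: 16+21+9+22+20 = 88
D→N→Z→A→H→D: 16+21+25+22+12 = 96
D→N→H→Z→A→D: 16+18+9+25+20 = 88
D→N→A→Z→H→D: 16+10+25+9+12 = 72
D→H→Z→N→A→D: 12+9+21+10+20 = 72
D→H→N→Z→A→D: 12+18+21+25+20 = 96
The minimum is 62.
One optimal route: D → Z → H → N → A → D (or its reverse).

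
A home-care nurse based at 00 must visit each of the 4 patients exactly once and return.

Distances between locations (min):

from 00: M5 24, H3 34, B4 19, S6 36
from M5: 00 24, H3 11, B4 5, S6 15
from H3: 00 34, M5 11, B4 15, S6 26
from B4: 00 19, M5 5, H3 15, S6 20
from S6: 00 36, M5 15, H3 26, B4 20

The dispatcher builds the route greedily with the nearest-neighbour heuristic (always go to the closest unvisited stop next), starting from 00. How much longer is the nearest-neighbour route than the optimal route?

Excess over optimum: 1 min.

From 00: B4=19, M5=24, H3=34, S6=36 → choose B4 (19).
From B4: M5=5, H3=15, S6=20 → choose M5 (5).
From M5: H3=11, S6=15 → choose H3 (11).
From H3: S6=26 → choose S6 (26).
NN route 00 → B4 → M5 → H3 → S6 → 00 costs 97.
Optimal: 00 → B4 → H3 → M5 → S6 → 00 costs 96 (by enumerating all 12 distinct tours).
Excess = 97 − 96 = 1.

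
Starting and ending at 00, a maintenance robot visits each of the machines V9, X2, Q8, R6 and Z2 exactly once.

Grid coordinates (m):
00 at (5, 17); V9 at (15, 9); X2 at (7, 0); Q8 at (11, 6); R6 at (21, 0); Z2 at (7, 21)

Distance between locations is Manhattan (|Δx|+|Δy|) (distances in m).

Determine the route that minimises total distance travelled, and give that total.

There are 60 distinct closed tours to check (reversals are equivalent).
00-V9-X2-Q8-R6-Z2-00: 18+17+10+16+35+6 = 102
00-V9-X2-Q8-Z2-R6-00: 18+17+10+19+35+33 = 132
00-V9-X2-R6-Q8-Z2-00: 18+17+14+16+19+6 = 90
00-V9-X2-R6-Z2-Q8-00: 18+17+14+35+19+17 = 120
00-V9-X2-Z2-Q8-R6-00: 18+17+21+19+16+33 = 124
00-V9-X2-Z2-R6-Q8-00: 18+17+21+35+16+17 = 124
00-V9-Q8-X2-R6-Z2-00: 18+7+10+14+35+6 = 90
00-V9-Q8-X2-Z2-R6-00: 18+7+10+21+35+33 = 124
00-V9-Q8-R6-X2-Z2-00: 18+7+16+14+21+6 = 82
00-V9-Q8-R6-Z2-X2-00: 18+7+16+35+21+19 = 116
00-V9-Q8-Z2-X2-R6-00: 18+7+19+21+14+33 = 112
00-V9-Q8-Z2-R6-X2-00: 18+7+19+35+14+19 = 112
00-V9-R6-X2-Q8-Z2-00: 18+15+14+10+19+6 = 82
00-V9-R6-X2-Z2-Q8-00: 18+15+14+21+19+17 = 104
… (46 more)
00-X2-R6-V9-Q8-Z2-00: 19+14+15+7+19+6 = 80  ← best
The minimum is 80.
One optimal route: 00 → X2 → R6 → V9 → Q8 → Z2 → 00 (or its reverse).

Shortest round trip = 80 m.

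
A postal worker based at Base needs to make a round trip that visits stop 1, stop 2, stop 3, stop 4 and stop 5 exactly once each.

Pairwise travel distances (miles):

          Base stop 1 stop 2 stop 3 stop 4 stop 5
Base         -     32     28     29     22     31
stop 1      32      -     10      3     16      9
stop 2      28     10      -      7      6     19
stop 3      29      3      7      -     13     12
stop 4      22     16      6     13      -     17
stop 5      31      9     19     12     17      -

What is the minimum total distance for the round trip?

78 miles — the shortest possible round trip.

With 5 stops there are 5!/2 = 60 distinct round trips (a route and its reverse cost the same).
Base → stop 1 → stop 2 → stop 3 → stop 4 → stop 5 → Base: 32+10+7+13+17+31 = 110
Base → stop 1 → stop 2 → stop 3 → stop 5 → stop 4 → Base: 32+10+7+12+17+22 = 100
Base → stop 1 → stop 2 → stop 4 → stop 3 → stop 5 → Base: 32+10+6+13+12+31 = 104
Base → stop 1 → stop 2 → stop 4 → stop 5 → stop 3 → Base: 32+10+6+17+12+29 = 106
Base → stop 1 → stop 2 → stop 5 → stop 3 → stop 4 → Base: 32+10+19+12+13+22 = 108
Base → stop 1 → stop 2 → stop 5 → stop 4 → stop 3 → Base: 32+10+19+17+13+29 = 120
Base → stop 1 → stop 3 → stop 2 → stop 4 → stop 5 → Base: 32+3+7+6+17+31 = 96
Base → stop 1 → stop 3 → stop 2 → stop 5 → stop 4 → Base: 32+3+7+19+17+22 = 100
Base → stop 1 → stop 3 → stop 4 → stop 2 → stop 5 → Base: 32+3+13+6+19+31 = 104
Base → stop 1 → stop 3 → stop 4 → stop 5 → stop 2 → Base: 32+3+13+17+19+28 = 112
Base → stop 1 → stop 3 → stop 5 → stop 2 → stop 4 → Base: 32+3+12+19+6+22 = 94
Base → stop 1 → stop 3 → stop 5 → stop 4 → stop 2 → Base: 32+3+12+17+6+28 = 98
Base → stop 1 → stop 4 → stop 2 → stop 3 → stop 5 → Base: 32+16+6+7+12+31 = 104
Base → stop 1 → stop 4 → stop 2 → stop 5 → stop 3 → Base: 32+16+6+19+12+29 = 114
… (46 more)
Base → stop 4 → stop 2 → stop 3 → stop 1 → stop 5 → Base: 22+6+7+3+9+31 = 78  ← best
The minimum is 78.
One optimal route: Base → stop 4 → stop 2 → stop 3 → stop 1 → stop 5 → Base (or its reverse).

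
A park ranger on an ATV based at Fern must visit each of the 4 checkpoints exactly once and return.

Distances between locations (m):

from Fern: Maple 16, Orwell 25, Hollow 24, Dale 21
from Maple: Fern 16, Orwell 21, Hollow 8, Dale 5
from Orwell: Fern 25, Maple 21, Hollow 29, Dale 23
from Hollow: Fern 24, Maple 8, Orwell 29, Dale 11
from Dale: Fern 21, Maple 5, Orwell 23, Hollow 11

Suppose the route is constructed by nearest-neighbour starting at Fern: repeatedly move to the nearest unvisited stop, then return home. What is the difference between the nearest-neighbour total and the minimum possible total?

The nearest-neighbour route is 3 m longer than optimal.

From Fern: Maple=16, Dale=21, Hollow=24, Orwell=25 → choose Maple (16).
From Maple: Dale=5, Hollow=8, Orwell=21 → choose Dale (5).
From Dale: Hollow=11, Orwell=23 → choose Hollow (11).
From Hollow: Orwell=29 → choose Orwell (29).
NN route Fern → Maple → Dale → Hollow → Orwell → Fern costs 86.
Optimal: Fern → Maple → Hollow → Dale → Orwell → Fern costs 83 (by enumerating all 12 distinct tours).
Excess = 86 − 83 = 3.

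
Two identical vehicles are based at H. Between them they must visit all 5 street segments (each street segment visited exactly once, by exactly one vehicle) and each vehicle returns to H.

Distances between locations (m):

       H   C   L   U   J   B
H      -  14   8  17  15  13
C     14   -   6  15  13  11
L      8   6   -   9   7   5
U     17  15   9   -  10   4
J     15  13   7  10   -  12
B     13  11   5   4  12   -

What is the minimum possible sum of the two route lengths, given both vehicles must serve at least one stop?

Minimum combined distance: 70 m.

Try each way of splitting the stops between the two vehicles (each non-empty) and, for each split, find the best tour for each vehicle:
  {C} + {L, U, J, B}: 28 + 42 = 70
  {L} + {C, U, J, B}: 16 + 54 = 70
  {C, L} + {U, J, B}: 28 + 42 = 70
  {U} + {C, L, J, B}: 34 + 52 = 86
  {C, U} + {L, J, B}: 46 + 40 = 86
  {L, U} + {C, J, B}: 34 + 52 = 86
  … (15 splits in total)
Best: vehicle 1 H → C → H = 28; vehicle 2 H → L → J → U → B → H = 42; combined 70.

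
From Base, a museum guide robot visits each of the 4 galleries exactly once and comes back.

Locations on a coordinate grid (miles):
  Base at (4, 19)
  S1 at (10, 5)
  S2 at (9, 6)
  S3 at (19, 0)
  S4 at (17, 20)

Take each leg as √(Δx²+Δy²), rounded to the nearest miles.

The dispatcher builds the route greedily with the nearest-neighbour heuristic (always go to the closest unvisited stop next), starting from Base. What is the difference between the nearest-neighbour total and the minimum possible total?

From Base: S4=13, S2=14, S1=15, S3=24 → choose S4 (13).
From S4: S2=16, S1=17, S3=20 → choose S2 (16).
From S2: S1=1, S3=12 → choose S1 (1).
From S1: S3=10 → choose S3 (10).
NN route Base → S4 → S2 → S1 → S3 → Base costs 64.
Optimal: Base → S2 → S1 → S3 → S4 → Base costs 58 (by enumerating all 12 distinct tours).
Excess = 64 − 58 = 6.

Excess over optimum: 6 miles.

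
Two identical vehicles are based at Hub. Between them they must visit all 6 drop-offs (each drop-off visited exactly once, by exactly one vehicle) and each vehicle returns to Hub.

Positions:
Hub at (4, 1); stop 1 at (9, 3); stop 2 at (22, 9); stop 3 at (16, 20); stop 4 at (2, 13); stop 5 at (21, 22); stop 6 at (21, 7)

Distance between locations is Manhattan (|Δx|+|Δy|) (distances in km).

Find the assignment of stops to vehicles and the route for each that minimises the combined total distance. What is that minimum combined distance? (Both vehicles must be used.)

There are 2^5 − 1 = 31 ways to divide the 6 stops into two non-empty groups. For each, the best each vehicle can do is its own shortest tour through its group:
  {stop 1} + {stop 2, stop 3, stop 4, stop 5, stop 6}: 14 + 82 = 96
  {stop 2} + {stop 1, stop 3, stop 4, stop 5, stop 6}: 52 + 80 = 132
  {stop 1, stop 2} + {stop 3, stop 4, stop 5, stop 6}: 52 + 80 = 132
  {stop 3} + {stop 1, stop 2, stop 4, stop 5, stop 6}: 62 + 82 = 144
  {stop 1, stop 3} + {stop 2, stop 4, stop 5, stop 6}: 62 + 82 = 144
  {stop 2, stop 3} + {stop 1, stop 4, stop 5, stop 6}: 74 + 80 = 154
  … (31 splits in total)
Best: vehicle 1 Hub → stop 1 → Hub = 14; vehicle 2 Hub → stop 4 → stop 3 → stop 5 → stop 2 → stop 6 → Hub = 82; combined 96.

Minimum combined distance: 96 km.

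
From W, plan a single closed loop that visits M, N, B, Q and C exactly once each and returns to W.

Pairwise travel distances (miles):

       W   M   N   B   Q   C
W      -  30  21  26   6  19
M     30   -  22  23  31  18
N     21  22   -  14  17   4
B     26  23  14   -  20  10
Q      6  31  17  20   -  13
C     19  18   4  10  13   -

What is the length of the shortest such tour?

Minimum total distance: 90 miles.

W - M - N - B - Q - C - W: 30+22+14+20+13+19 = 118
W - M - N - B - C - Q - W: 30+22+14+10+13+6 = 95
W - M - N - Q - B - C - W: 30+22+17+20+10+19 = 118
W - M - N - Q - C - B - W: 30+22+17+13+10+26 = 118
W - M - N - C - B - Q - W: 30+22+4+10+20+6 = 92
W - M - N - C - Q - B - W: 30+22+4+13+20+26 = 115
W - M - B - N - Q - C - W: 30+23+14+17+13+19 = 116
W - M - B - N - C - Q - W: 30+23+14+4+13+6 = 90
W - M - B - Q - N - C - W: 30+23+20+17+4+19 = 113
W - M - B - Q - C - N - W: 30+23+20+13+4+21 = 111
W - M - B - C - N - Q - W: 30+23+10+4+17+6 = 90
W - M - B - C - Q - N - W: 30+23+10+13+17+21 = 114
W - M - Q - N - B - C - W: 30+31+17+14+10+19 = 121
W - M - Q - N - C - B - W: 30+31+17+4+10+26 = 118
… (46 more)
The minimum is 90.
One optimal route: W → M → B → N → C → Q → W (or its reverse).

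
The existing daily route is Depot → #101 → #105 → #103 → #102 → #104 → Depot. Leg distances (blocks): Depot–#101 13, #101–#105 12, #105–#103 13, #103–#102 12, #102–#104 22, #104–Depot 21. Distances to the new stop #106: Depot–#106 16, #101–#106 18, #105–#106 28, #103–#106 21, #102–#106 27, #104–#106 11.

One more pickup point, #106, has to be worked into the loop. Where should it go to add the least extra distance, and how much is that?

Insertion cost between consecutive stops i–j is d(i,#106) + d(#106,j) − d(i,j):
  between Depot and #101: 16 + 18 − 13 = 21
  between #101 and #105: 18 + 28 − 12 = 34
  between #105 and #103: 28 + 21 − 13 = 36
  between #103 and #102: 21 + 27 − 12 = 36
  between #102 and #104: 27 + 11 − 22 = 16
  between #104 and Depot: 11 + 16 − 21 = 6
Cheapest insertion is between #104 and Depot, adding 6.
New total = 93 + 6 = 99.

Minimum extra distance: 6 blocks, inserting #106 between #104 and Depot.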